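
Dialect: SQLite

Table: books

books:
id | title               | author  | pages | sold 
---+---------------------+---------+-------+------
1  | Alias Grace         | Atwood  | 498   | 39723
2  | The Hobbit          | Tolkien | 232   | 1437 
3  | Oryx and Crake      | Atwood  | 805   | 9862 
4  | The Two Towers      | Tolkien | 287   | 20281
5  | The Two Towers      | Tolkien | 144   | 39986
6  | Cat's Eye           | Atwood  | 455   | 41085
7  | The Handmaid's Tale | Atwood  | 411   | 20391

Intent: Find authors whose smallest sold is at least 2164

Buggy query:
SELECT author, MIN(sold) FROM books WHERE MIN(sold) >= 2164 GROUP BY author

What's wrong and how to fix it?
Bug: MIN() in WHERE is a misuse of aggregate

Fix: Replace WHERE with HAVING after the GROUP BY

Corrected query:
SELECT author, MIN(sold) FROM books GROUP BY author HAVING MIN(sold) >= 2164

Result:
author | MIN(sold)
-------+----------
Atwood | 9862     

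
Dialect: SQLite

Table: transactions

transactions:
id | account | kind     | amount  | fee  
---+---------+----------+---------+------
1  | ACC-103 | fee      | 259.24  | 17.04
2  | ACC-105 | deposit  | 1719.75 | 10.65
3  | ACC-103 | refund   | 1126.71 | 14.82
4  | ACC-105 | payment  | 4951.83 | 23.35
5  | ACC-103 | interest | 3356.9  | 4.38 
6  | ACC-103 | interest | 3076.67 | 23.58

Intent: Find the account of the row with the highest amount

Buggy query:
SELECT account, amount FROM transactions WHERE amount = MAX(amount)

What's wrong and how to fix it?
Bug: WHERE is evaluated per row; an aggregate over the whole table isn't defined there

Fix: Use a subquery: WHERE amount = (SELECT MAX(amount) FROM transactions)

Corrected query:
SELECT account, amount FROM transactions WHERE amount = (SELECT MAX(amount) FROM transactions)

Result:
account | amount 
--------+--------
ACC-105 | 4951.83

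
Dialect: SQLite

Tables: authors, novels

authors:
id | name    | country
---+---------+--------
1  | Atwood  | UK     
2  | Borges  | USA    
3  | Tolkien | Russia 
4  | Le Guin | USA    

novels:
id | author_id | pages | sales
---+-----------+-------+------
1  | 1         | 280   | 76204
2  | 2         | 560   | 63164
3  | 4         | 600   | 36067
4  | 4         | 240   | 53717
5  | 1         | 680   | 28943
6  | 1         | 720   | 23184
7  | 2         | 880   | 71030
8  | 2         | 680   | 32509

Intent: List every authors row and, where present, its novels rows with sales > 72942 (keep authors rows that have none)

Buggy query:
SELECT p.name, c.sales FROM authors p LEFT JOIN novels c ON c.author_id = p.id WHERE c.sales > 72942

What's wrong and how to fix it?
Bug: A WHERE condition on the right-hand table after LEFT JOIN drops unmatched parents

Fix: Put 'c.sales > 72942' in the JOIN's ON clause instead of WHERE

Corrected query:
SELECT p.name, c.sales FROM authors p LEFT JOIN novels c ON c.author_id = p.id AND c.sales > 72942

Result:
name    | sales
--------+------
Atwood  | 76204
Borges  | NULL 
Tolkien | NULL 
Le Guin | NULL 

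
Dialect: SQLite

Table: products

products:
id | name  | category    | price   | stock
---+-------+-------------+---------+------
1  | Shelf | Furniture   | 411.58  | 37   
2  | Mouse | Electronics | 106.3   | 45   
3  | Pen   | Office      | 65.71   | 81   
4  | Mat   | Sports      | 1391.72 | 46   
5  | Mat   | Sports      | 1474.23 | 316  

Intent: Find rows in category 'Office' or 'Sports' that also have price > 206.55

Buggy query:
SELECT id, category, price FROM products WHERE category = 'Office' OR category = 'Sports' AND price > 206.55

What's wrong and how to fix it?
Bug: Without parentheses, AND is evaluated before OR, so the price filter only applies to the 'Sports' branch

Fix: Group the OR with parentheses (or use IN), then AND the threshold

Corrected query:
SELECT id, category, price FROM products WHERE (category = 'Office' OR category = 'Sports') AND price > 206.55

Result:
id | category | price  
---+----------+--------
4  | Sports   | 1391.72
5  | Sports   | 1474.23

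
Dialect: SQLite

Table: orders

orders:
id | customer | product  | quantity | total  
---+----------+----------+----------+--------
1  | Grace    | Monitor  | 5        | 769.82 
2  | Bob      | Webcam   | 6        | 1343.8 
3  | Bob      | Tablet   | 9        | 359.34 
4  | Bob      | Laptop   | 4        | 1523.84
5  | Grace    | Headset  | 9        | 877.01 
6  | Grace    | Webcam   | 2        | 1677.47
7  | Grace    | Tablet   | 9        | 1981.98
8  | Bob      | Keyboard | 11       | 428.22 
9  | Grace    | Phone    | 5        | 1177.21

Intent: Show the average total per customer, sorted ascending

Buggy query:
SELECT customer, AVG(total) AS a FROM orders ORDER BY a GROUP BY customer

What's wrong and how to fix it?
Bug: GROUP BY must precede ORDER BY

Fix: Move ORDER BY to the end, after GROUP BY

Corrected query:
SELECT customer, AVG(total) AS a FROM orders GROUP BY customer ORDER BY a

Result:
customer | a       
---------+---------
Bob      | 913.8   
Grace    | 1296.698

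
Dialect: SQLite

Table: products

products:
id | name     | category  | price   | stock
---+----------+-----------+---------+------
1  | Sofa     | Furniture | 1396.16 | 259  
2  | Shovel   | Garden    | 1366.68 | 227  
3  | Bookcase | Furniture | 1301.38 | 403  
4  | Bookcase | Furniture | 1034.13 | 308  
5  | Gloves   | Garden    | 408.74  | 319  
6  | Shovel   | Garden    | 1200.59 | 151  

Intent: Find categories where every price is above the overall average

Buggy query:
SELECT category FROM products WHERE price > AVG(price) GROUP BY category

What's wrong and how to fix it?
Bug: WHERE evaluates per row before aggregation, so AVG() is unavailable

Fix: Compute the overall average in a scalar subquery and compare each group's MIN against it in HAVING

Corrected query:
SELECT category FROM products GROUP BY category HAVING MIN(price) > (SELECT AVG(price) FROM products)

Result:
(no rows)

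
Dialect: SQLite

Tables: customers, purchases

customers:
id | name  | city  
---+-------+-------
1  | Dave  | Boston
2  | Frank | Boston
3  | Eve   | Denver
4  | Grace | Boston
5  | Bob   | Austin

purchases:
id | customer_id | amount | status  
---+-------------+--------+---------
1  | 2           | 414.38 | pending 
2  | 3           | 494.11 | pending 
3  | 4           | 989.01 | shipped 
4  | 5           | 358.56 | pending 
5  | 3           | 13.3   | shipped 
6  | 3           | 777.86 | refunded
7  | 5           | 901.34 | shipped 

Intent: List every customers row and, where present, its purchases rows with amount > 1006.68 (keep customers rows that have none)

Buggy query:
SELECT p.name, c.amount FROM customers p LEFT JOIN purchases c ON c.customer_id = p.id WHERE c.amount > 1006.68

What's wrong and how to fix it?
Bug: A WHERE condition on the right-hand table after LEFT JOIN drops unmatched parents

Fix: Put 'c.amount > 1006.68' in the JOIN's ON clause instead of WHERE

Corrected query:
SELECT p.name, c.amount FROM customers p LEFT JOIN purchases c ON c.customer_id = p.id AND c.amount > 1006.68

Result:
name  | amount
------+-------
Dave  | NULL  
Frank | NULL  
Eve   | NULL  
Grace | NULL  
Bob   | NULL  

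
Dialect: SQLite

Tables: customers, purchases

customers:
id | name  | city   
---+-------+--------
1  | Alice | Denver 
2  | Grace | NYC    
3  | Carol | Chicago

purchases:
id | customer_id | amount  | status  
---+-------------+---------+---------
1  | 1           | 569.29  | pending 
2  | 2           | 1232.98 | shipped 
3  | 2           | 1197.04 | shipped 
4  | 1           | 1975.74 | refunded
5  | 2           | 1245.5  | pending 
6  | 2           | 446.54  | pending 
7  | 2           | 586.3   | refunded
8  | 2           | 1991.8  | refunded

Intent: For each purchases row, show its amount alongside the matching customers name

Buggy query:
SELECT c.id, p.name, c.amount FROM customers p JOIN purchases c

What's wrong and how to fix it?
Bug: JOIN with no ON clause produces a cartesian product; every purchases row pairs with every customers row

Fix: Add ON c.customer_id = p.id to the JOIN

Corrected query:
SELECT c.id, p.name, c.amount FROM customers p JOIN purchases c ON c.customer_id = p.id

Result:
id | name  | amount 
---+-------+--------
1  | Alice | 569.29 
2  | Grace | 1232.98
3  | Grace | 1197.04
4  | Alice | 1975.74
5  | Grace | 1245.5 
6  | Grace | 446.54 
7  | Grace | 586.3  
8  | Grace | 1991.8 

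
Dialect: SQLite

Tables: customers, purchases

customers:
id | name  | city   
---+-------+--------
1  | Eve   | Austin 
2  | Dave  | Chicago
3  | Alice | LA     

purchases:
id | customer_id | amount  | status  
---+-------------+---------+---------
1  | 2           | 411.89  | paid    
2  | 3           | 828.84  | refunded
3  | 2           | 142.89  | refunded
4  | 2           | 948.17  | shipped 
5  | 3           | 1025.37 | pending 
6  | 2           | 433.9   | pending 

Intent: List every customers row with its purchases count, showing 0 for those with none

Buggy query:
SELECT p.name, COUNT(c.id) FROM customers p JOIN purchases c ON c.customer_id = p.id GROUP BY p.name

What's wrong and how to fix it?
Bug: An inner join excludes parents with zero children

Fix: Use LEFT JOIN so parents without children still appear (COUNT(c.id) gives 0)

Corrected query:
SELECT p.name, COUNT(c.id) FROM customers p LEFT JOIN purchases c ON c.customer_id = p.id GROUP BY p.name

Result:
name  | COUNT(c.id)
------+------------
Alice | 2          
Dave  | 4          
Eve   | 0          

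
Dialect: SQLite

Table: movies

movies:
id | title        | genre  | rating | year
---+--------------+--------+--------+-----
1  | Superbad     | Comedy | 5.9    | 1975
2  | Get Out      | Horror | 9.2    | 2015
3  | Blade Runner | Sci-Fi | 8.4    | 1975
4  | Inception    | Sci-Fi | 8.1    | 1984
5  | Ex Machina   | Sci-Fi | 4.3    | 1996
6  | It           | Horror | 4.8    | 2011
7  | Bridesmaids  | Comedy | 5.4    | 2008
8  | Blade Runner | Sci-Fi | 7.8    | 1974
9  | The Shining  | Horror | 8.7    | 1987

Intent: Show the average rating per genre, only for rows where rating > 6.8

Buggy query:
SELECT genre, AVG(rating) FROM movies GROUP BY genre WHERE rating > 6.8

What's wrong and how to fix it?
Bug: Row-level WHERE must come before GROUP BY in the clause order

Fix: Move the WHERE clause before GROUP BY

Corrected query:
SELECT genre, AVG(rating) FROM movies WHERE rating > 6.8 GROUP BY genre

Result:
genre  | AVG(rating)
-------+------------
Horror | 8.95       
Sci-Fi | 8.1        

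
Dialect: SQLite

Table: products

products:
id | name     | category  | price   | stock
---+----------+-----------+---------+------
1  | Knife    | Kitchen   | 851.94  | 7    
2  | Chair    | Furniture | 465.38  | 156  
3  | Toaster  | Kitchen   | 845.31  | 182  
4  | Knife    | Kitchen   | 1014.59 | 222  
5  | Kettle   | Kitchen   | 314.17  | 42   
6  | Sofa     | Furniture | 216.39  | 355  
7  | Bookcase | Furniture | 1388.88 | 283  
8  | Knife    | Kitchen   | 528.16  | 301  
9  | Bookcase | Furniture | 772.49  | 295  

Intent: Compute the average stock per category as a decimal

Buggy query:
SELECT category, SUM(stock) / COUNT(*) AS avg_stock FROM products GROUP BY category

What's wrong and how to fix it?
Bug: SUM(stock) and COUNT(*) are both integers; the division truncates the fractional part

Fix: Cast one side to REAL so the division keeps the fractional part

Corrected query:
SELECT category, SUM(stock) * 1.0 / COUNT(*) AS avg_stock FROM products GROUP BY category

Result:
category  | avg_stock
----------+----------
Furniture | 272.25   
Kitchen   | 150.8    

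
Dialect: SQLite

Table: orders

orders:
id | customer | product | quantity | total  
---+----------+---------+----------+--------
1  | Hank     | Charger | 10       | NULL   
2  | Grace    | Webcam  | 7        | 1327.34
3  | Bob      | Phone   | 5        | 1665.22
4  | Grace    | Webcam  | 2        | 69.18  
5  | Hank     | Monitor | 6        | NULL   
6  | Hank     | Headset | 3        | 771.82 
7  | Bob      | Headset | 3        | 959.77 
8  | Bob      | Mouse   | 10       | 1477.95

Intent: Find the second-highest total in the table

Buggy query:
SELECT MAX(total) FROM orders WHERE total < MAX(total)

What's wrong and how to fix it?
Bug: MAX(total) on the right of the comparison is an aggregate-in-WHERE error

Fix: Put the inner MAX in a scalar subquery

Corrected query:
SELECT MAX(total) FROM orders WHERE total < (SELECT MAX(total) FROM orders)

Result:
MAX(total)
----------
1477.95   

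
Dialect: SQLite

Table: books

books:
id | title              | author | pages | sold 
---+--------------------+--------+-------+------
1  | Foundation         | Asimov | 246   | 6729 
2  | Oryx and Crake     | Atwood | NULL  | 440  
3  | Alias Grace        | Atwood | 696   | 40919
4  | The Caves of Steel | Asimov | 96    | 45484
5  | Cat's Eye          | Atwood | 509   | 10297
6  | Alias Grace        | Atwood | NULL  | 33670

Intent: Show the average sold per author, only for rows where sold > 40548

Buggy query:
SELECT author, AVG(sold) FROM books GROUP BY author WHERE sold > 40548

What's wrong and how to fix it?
Bug: WHERE cannot follow GROUP BY

Fix: Move the WHERE clause before GROUP BY

Corrected query:
SELECT author, AVG(sold) FROM books WHERE sold > 40548 GROUP BY author

Result:
author | AVG(sold)
-------+----------
Asimov | 45484    
Atwood | 40919    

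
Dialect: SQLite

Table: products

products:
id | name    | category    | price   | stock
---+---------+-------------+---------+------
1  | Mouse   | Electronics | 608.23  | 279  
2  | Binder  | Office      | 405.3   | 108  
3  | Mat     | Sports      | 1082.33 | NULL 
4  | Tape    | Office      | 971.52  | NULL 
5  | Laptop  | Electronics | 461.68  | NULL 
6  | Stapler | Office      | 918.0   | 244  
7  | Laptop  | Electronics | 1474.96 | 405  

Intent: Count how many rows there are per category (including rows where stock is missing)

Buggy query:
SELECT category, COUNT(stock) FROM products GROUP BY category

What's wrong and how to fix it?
Bug: COUNT(stock) skips NULLs, so groups with missing stock are undercounted

Fix: Use COUNT(*) to count all rows regardless of NULL

Corrected query:
SELECT category, COUNT(*) FROM products GROUP BY category

Result:
category    | COUNT(*)
------------+---------
Electronics | 3       
Office      | 3       
Sports      | 1       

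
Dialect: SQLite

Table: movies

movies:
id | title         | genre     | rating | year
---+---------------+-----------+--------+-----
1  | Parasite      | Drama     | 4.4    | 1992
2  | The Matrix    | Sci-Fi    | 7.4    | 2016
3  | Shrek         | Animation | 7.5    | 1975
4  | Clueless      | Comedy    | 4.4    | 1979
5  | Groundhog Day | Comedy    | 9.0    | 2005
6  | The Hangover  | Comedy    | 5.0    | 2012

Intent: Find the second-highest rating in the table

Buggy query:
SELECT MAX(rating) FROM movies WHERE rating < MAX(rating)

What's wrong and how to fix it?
Bug: The inner MAX is an aggregate inside WHERE, which is not allowed

Fix: Put the inner MAX in a scalar subquery

Corrected query:
SELECT MAX(rating) FROM movies WHERE rating < (SELECT MAX(rating) FROM movies)

Result:
MAX(rating)
-----------
7.5        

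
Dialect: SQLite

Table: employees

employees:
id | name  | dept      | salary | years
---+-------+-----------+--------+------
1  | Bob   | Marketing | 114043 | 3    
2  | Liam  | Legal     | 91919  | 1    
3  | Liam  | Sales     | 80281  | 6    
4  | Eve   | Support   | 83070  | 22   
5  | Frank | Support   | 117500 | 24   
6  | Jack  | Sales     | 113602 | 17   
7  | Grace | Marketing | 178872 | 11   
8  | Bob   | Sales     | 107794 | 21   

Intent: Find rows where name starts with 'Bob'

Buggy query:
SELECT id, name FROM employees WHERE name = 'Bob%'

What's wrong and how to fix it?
Bug: '=' compares the literal string including the % character; pattern matching needs LIKE

Fix: Use LIKE for wildcard pattern matching

Corrected query:
SELECT id, name FROM employees WHERE name LIKE 'Bob%'

Result:
id | name
---+-----
1  | Bob 
8  | Bob 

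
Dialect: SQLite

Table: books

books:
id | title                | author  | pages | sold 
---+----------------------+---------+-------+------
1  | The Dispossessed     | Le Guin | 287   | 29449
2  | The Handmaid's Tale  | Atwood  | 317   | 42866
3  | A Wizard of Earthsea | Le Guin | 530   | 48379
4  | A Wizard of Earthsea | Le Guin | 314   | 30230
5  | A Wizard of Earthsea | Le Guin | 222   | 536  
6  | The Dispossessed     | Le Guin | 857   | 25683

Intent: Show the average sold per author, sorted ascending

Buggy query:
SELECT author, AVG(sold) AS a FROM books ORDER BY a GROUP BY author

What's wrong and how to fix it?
Bug: GROUP BY must precede ORDER BY

Fix: Reorder: SELECT … FROM … GROUP BY … ORDER BY …

Corrected query:
SELECT author, AVG(sold) AS a FROM books GROUP BY author ORDER BY a

Result:
author  | a      
--------+--------
Le Guin | 26855.4
Atwood  | 42866  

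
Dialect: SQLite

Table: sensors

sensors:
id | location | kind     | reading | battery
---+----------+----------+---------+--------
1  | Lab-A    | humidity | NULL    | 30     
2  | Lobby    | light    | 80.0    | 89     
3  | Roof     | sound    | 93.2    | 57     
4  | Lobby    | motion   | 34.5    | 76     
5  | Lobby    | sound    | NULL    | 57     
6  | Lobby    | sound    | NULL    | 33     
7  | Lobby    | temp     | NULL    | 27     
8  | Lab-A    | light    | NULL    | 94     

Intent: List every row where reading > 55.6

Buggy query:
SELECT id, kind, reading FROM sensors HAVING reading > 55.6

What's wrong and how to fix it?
Bug: HAVING filters the output of aggregation, but this query has no GROUP BY and no aggregate functions, so SQLite rejects it (HAVING clause on a non-aggregate query); the condition here is per row

Fix: Use WHERE for row-level filtering

Corrected query:
SELECT id, kind, reading FROM sensors WHERE reading > 55.6

Result:
id | kind  | reading
---+-------+--------
2  | light | 80     
3  | sound | 93.2   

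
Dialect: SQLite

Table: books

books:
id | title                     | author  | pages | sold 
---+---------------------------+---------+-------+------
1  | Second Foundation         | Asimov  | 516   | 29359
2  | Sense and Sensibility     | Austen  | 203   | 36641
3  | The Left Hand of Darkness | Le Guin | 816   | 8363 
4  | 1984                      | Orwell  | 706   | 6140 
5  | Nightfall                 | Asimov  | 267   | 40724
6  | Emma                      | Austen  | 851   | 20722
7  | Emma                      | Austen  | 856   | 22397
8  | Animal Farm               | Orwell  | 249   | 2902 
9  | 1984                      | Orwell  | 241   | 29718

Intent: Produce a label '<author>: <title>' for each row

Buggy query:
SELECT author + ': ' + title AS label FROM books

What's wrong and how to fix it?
Bug: SQLite uses || for string concatenation; + coerces text to numbers (yielding 0)

Fix: Use the || operator for string concatenation

Corrected query:
SELECT author || ': ' || title AS label FROM books

Result:
label                             
----------------------------------
Asimov: Second Foundation         
Austen: Sense and Sensibility     
Le Guin: The Left Hand of Darkness
Orwell: 1984                      
Asimov: Nightfall                 
Austen: Emma                      
Austen: Emma                      
Orwell: Animal Farm               
Orwell: 1984                      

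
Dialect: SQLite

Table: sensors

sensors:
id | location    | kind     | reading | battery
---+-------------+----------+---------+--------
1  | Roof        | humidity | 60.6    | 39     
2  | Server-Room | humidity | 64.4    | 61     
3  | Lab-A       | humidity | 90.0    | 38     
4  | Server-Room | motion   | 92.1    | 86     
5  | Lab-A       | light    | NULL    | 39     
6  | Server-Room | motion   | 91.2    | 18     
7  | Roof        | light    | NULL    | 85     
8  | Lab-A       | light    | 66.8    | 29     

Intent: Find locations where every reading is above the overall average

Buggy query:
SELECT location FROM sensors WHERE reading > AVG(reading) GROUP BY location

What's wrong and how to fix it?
Bug: WHERE evaluates per row before aggregation, so AVG() is unavailable

Fix: Compute the overall average in a scalar subquery and compare each group's MIN against it in HAVING

Corrected query:
SELECT location FROM sensors GROUP BY location HAVING MIN(reading) > (SELECT AVG(reading) FROM sensors)

Result:
(no rows)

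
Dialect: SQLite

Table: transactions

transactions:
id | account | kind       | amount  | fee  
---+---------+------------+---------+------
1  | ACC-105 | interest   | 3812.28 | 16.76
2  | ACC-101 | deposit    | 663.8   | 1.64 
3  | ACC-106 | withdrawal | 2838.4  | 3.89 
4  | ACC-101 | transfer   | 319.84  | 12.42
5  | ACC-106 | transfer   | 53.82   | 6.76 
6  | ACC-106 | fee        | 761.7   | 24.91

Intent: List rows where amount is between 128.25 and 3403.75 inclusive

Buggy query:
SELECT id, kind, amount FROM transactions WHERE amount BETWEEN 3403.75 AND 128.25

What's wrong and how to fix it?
Bug: The bounds are reversed; BETWEEN a AND b requires a <= b to match anything

Fix: Swap the bounds so the smaller value comes first

Corrected query:
SELECT id, kind, amount FROM transactions WHERE amount BETWEEN 128.25 AND 3403.75

Result:
id | kind       | amount
---+------------+-------
2  | deposit    | 663.8 
3  | withdrawal | 2838.4
4  | transfer   | 319.84
6  | fee        | 761.7 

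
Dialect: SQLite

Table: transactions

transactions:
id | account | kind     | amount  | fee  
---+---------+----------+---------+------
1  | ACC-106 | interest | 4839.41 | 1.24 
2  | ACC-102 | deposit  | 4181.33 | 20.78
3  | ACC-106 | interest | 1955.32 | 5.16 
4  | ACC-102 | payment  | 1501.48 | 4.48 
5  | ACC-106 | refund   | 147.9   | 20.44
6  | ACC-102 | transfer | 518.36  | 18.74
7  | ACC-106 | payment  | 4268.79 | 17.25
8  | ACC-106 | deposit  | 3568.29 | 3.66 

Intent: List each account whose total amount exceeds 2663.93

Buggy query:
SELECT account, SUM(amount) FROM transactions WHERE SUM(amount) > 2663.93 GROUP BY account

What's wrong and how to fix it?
Bug: Aggregate functions cannot appear in a WHERE clause

Fix: Move the aggregate condition to a HAVING clause

Corrected query:
SELECT account, SUM(amount) FROM transactions GROUP BY account HAVING SUM(amount) > 2663.93

Result:
account | SUM(amount)
--------+------------
ACC-102 | 6201.17    
ACC-106 | 14779.71   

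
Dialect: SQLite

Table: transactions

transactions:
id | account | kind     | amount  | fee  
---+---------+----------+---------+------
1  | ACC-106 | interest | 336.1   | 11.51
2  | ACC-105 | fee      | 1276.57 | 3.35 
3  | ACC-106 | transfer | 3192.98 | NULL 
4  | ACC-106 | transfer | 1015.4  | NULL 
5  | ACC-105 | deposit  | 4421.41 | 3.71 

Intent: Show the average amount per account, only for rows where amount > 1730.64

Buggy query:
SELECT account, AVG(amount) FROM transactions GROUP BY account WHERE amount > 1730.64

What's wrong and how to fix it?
Bug: Row-level WHERE must come before GROUP BY in the clause order

Fix: Place WHERE between FROM and GROUP BY

Corrected query:
SELECT account, AVG(amount) FROM transactions WHERE amount > 1730.64 GROUP BY account

Result:
account | AVG(amount)
--------+------------
ACC-105 | 4421.41    
ACC-106 | 3192.98    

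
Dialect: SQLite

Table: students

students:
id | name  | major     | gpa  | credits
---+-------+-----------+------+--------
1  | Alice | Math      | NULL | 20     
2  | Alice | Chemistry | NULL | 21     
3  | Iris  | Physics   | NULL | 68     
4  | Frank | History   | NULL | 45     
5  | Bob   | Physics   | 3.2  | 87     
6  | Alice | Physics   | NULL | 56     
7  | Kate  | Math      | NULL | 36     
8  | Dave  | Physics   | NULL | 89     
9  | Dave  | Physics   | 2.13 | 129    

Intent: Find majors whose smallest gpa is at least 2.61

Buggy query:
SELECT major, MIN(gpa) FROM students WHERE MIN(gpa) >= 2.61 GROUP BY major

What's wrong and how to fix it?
Bug: MIN() in WHERE is a misuse of aggregate

Fix: Replace WHERE with HAVING after the GROUP BY

Corrected query:
SELECT major, MIN(gpa) FROM students GROUP BY major HAVING MIN(gpa) >= 2.61

Result:
(no rows)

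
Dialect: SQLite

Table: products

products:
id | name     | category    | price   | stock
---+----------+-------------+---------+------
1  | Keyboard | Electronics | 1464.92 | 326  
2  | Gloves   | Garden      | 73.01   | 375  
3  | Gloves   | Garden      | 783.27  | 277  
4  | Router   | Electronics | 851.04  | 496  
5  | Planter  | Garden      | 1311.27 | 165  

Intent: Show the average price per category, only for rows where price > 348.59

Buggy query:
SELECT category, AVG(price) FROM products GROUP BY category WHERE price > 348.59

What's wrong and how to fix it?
Bug: Row-level WHERE must come before GROUP BY in the clause order

Fix: Move the WHERE clause before GROUP BY

Corrected query:
SELECT category, AVG(price) FROM products WHERE price > 348.59 GROUP BY category

Result:
category    | AVG(price)
------------+-----------
Electronics | 1157.98   
Garden      | 1047.27   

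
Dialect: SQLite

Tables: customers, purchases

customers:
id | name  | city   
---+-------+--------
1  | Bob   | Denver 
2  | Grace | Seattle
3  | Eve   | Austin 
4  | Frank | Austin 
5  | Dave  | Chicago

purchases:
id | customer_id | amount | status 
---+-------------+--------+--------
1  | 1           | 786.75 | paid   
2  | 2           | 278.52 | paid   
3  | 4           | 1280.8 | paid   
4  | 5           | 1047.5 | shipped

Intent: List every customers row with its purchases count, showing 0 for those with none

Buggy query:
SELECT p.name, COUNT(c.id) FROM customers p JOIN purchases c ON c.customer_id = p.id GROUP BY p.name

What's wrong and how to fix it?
Bug: An inner join excludes parents with zero children

Fix: Switch to LEFT JOIN to retain unmatched parent rows

Corrected query:
SELECT p.name, COUNT(c.id) FROM customers p LEFT JOIN purchases c ON c.customer_id = p.id GROUP BY p.name

Result:
name  | COUNT(c.id)
------+------------
Bob   | 1          
Dave  | 1          
Eve   | 0          
Frank | 1          
Grace | 1          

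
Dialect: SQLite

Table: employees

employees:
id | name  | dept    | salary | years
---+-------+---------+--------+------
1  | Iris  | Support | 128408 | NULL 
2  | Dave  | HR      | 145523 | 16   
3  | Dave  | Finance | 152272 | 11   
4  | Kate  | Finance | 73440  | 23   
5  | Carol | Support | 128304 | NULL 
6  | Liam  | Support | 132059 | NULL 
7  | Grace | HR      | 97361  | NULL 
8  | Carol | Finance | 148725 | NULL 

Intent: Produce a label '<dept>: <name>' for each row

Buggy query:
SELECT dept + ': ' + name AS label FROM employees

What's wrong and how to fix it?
Bug: SQLite uses || for string concatenation; + coerces text to numbers (yielding 0)

Fix: Replace + with || to concatenate text

Corrected query:
SELECT dept || ': ' || name AS label FROM employees

Result:
label         
--------------
Support: Iris 
HR: Dave      
Finance: Dave 
Finance: Kate 
Support: Carol
Support: Liam 
HR: Grace     
Finance: Carol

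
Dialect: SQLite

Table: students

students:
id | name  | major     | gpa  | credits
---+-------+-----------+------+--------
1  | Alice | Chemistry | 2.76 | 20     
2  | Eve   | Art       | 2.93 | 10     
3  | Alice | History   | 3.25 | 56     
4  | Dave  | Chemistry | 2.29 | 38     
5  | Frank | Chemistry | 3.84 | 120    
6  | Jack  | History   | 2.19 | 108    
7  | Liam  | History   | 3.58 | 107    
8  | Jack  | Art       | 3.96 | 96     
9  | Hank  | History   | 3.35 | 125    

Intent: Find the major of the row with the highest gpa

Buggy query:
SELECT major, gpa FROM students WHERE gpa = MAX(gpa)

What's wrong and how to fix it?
Bug: WHERE is evaluated per row; an aggregate over the whole table isn't defined there

Fix: Use a subquery: WHERE gpa = (SELECT MAX(gpa) FROM students)

Corrected query:
SELECT major, gpa FROM students WHERE gpa = (SELECT MAX(gpa) FROM students)

Result:
major | gpa 
------+-----
Art   | 3.96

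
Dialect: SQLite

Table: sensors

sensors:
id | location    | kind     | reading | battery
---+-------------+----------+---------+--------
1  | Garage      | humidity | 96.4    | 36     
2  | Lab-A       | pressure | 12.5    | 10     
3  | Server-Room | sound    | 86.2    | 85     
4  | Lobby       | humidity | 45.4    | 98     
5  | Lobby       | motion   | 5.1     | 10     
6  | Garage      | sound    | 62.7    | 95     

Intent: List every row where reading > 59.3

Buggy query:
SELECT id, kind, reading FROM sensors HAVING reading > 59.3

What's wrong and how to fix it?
Bug: This is a non-aggregate query (no GROUP BY, no aggregates), so in SQLite the HAVING clause is invalid here; a row-level condition belongs in WHERE

Fix: Use WHERE for row-level filtering

Corrected query:
SELECT id, kind, reading FROM sensors WHERE reading > 59.3

Result:
id | kind     | reading
---+----------+--------
1  | humidity | 96.4   
3  | sound    | 86.2   
6  | sound    | 62.7   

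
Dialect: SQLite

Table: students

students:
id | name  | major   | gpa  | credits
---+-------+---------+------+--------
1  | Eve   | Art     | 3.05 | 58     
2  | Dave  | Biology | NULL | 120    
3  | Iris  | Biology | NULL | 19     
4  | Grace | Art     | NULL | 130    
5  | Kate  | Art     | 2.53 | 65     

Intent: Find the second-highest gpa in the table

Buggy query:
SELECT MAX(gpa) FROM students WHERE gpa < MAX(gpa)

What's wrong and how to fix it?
Bug: The inner MAX is an aggregate inside WHERE, which is not allowed

Fix: Put the inner MAX in a scalar subquery

Corrected query:
SELECT MAX(gpa) FROM students WHERE gpa < (SELECT MAX(gpa) FROM students)

Result:
MAX(gpa)
--------
2.53    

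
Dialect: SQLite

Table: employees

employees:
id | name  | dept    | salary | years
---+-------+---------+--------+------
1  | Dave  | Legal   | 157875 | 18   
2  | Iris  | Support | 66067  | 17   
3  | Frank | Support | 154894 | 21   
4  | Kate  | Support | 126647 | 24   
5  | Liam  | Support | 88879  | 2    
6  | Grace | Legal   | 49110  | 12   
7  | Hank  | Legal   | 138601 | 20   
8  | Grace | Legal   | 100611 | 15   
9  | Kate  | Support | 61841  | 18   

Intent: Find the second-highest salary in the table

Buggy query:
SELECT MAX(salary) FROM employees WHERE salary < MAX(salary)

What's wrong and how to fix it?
Bug: The inner MAX is an aggregate inside WHERE, which is not allowed

Fix: Put the inner MAX in a scalar subquery

Corrected query:
SELECT MAX(salary) FROM employees WHERE salary < (SELECT MAX(salary) FROM employees)

Result:
MAX(salary)
-----------
154894     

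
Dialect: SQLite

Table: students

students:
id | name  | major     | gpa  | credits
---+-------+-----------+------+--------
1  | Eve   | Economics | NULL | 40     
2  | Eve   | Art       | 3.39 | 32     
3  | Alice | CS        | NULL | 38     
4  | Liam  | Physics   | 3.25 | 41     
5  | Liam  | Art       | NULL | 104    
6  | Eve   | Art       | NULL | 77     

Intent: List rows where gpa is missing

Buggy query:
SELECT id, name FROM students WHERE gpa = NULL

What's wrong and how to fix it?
Bug: '= NULL' is always unknown in SQL three-valued logic, so no rows match

Fix: Use IS NULL to test for NULL

Corrected query:
SELECT id, name FROM students WHERE gpa IS NULL

Result:
id | name 
---+------
1  | Eve  
3  | Alice
5  | Liam 
6  | Eve  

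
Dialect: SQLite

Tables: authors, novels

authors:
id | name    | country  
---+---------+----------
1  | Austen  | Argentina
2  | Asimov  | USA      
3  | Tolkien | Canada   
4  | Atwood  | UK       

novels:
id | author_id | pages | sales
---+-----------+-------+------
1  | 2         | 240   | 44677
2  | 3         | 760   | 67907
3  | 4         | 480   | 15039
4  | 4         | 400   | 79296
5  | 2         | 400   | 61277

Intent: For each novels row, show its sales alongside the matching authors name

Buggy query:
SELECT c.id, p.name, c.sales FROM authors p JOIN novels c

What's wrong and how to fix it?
Bug: JOIN with no ON clause produces a cartesian product; every novels row pairs with every authors row

Fix: Add ON c.author_id = p.id to the JOIN

Corrected query:
SELECT c.id, p.name, c.sales FROM authors p JOIN novels c ON c.author_id = p.id

Result:
id | name    | sales
---+---------+------
1  | Asimov  | 44677
2  | Tolkien | 67907
3  | Atwood  | 15039
4  | Atwood  | 79296
5  | Asimov  | 61277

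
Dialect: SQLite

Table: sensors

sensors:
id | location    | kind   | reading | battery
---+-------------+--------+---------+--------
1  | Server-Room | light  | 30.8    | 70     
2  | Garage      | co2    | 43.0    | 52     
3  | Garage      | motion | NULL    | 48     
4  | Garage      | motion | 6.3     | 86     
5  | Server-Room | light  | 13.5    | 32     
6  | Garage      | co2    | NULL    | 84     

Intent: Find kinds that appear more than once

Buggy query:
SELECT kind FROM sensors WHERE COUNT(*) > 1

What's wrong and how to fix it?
Bug: COUNT(*) is an aggregate and cannot be used in WHERE

Fix: Group first, then use HAVING for the count condition

Corrected query:
SELECT kind FROM sensors GROUP BY kind HAVING COUNT(*) > 1

Result:
kind  
------
co2   
light 
motion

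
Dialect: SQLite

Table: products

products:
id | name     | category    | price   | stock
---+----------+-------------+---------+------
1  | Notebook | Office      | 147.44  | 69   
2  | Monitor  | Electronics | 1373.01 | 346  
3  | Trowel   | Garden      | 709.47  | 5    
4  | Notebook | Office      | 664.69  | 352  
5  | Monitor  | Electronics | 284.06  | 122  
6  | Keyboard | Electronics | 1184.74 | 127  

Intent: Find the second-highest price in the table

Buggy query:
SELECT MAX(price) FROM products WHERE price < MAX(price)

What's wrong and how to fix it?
Bug: MAX(price) on the right of the comparison is an aggregate-in-WHERE error

Fix: Compute the overall MAX in a subquery, then take MAX of rows below it

Corrected query:
SELECT MAX(price) FROM products WHERE price < (SELECT MAX(price) FROM products)

Result:
MAX(price)
----------
1184.74   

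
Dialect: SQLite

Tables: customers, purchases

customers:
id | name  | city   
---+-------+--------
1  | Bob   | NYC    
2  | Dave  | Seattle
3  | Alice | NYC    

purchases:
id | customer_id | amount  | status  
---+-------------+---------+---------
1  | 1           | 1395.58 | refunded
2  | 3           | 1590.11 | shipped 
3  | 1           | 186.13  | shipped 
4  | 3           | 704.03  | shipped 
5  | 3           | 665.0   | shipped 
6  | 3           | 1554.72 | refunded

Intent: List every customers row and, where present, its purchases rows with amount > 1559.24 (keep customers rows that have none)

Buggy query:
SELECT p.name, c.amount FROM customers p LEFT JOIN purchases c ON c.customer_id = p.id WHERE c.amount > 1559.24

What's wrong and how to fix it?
Bug: Filtering c.amount in WHERE discards the NULL rows produced by LEFT JOIN, turning it into an inner join

Fix: Put 'c.amount > 1559.24' in the JOIN's ON clause instead of WHERE

Corrected query:
SELECT p.name, c.amount FROM customers p LEFT JOIN purchases c ON c.customer_id = p.id AND c.amount > 1559.24

Result:
name  | amount 
------+--------
Bob   | NULL   
Dave  | NULL   
Alice | 1590.11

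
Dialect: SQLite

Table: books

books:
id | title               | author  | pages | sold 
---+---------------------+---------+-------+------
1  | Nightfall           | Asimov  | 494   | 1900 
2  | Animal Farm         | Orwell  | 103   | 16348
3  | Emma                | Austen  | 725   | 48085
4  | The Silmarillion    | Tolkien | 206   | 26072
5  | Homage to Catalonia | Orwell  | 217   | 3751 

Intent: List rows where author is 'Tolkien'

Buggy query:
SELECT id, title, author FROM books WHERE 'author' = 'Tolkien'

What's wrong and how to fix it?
Bug: Single quotes denote string literals in SQL; the column name is being compared as a constant string

Fix: Remove the quotes around the column name (or use double quotes for an identifier)

Corrected query:
SELECT id, title, author FROM books WHERE author = 'Tolkien'

Result:
id | title            | author 
---+------------------+--------
4  | The Silmarillion | Tolkien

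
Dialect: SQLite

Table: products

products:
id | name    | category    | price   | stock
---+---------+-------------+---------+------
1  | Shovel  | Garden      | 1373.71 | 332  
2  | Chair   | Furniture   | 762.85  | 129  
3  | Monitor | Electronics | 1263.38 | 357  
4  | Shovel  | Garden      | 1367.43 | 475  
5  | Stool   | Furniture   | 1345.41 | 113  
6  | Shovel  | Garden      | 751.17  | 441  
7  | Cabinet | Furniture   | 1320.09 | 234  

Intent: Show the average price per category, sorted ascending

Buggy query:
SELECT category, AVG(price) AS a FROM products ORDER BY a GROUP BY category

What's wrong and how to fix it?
Bug: GROUP BY must precede ORDER BY

Fix: Reorder: SELECT … FROM … GROUP BY … ORDER BY …

Corrected query:
SELECT category, AVG(price) AS a FROM products GROUP BY category ORDER BY a

Result:
category    | a          
------------+------------
Furniture   | 1142.783333
Garden      | 1164.103333
Electronics | 1263.38    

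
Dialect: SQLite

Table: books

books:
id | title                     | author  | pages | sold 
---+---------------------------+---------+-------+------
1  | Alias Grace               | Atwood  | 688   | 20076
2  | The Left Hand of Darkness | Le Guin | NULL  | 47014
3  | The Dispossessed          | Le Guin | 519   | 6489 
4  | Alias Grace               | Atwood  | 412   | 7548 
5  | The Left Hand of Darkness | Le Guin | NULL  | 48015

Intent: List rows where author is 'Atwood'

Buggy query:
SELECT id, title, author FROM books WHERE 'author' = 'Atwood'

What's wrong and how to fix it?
Bug: Single quotes denote string literals in SQL; the column name is being compared as a constant string

Fix: Reference the column as author without single quotes

Corrected query:
SELECT id, title, author FROM books WHERE author = 'Atwood'

Result:
id | title       | author
---+-------------+-------
1  | Alias Grace | Atwood
4  | Alias Grace | Atwood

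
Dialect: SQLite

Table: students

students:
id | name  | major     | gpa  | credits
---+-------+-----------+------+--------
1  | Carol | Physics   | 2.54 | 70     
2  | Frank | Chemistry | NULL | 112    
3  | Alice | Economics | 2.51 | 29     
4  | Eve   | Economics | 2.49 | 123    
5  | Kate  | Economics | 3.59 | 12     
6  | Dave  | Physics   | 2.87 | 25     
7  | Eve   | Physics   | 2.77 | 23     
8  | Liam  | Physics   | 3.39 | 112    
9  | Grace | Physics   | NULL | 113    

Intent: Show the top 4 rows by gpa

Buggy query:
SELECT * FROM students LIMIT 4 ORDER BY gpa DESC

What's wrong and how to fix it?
Bug: ORDER BY cannot follow LIMIT; LIMIT is the final clause

Fix: Swap the clauses: ORDER BY first, then LIMIT

Corrected query:
SELECT * FROM students ORDER BY gpa DESC LIMIT 4

Result:
id | name | major     | gpa  | credits
---+------+-----------+------+--------
5  | Kate | Economics | 3.59 | 12     
8  | Liam | Physics   | 3.39 | 112    
6  | Dave | Physics   | 2.87 | 25     
7  | Eve  | Physics   | 2.77 | 23     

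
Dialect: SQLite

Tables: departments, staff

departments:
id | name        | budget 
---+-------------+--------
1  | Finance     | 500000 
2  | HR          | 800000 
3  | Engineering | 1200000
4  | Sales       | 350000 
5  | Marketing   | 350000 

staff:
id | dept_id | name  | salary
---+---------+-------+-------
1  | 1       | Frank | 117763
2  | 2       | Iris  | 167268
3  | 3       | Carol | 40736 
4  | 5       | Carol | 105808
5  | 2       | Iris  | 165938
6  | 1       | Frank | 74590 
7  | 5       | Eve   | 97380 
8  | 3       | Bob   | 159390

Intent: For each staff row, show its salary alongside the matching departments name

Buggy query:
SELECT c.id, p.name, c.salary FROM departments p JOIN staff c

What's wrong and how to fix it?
Bug: JOIN with no ON clause produces a cartesian product; every staff row pairs with every departments row

Fix: Specify the join condition linking the foreign key to the parent id

Corrected query:
SELECT c.id, p.name, c.salary FROM departments p JOIN staff c ON c.dept_id = p.id

Result:
id | name        | salary
---+-------------+-------
1  | Finance     | 117763
2  | HR          | 167268
3  | Engineering | 40736 
4  | Marketing   | 105808
5  | HR          | 165938
6  | Finance     | 74590 
7  | Marketing   | 97380 
8  | Engineering | 159390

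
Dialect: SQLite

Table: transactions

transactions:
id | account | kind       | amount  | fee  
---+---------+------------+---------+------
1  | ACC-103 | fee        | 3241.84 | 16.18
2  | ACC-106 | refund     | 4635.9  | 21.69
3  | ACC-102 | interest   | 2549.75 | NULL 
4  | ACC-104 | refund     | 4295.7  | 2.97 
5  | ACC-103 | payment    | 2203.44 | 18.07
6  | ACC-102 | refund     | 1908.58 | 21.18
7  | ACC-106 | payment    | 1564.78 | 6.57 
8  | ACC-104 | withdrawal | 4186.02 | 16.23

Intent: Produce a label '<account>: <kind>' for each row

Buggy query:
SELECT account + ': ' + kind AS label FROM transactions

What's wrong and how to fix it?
Bug: SQLite uses || for string concatenation; + coerces text to numbers (yielding 0)

Fix: Use the || operator for string concatenation

Corrected query:
SELECT account || ': ' || kind AS label FROM transactions

Result:
label              
-------------------
ACC-103: fee       
ACC-106: refund    
ACC-102: interest  
ACC-104: refund    
ACC-103: payment   
ACC-102: refund    
ACC-106: payment   
ACC-104: withdrawal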